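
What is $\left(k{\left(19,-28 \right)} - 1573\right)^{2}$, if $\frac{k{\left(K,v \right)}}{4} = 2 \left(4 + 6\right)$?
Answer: $2229049$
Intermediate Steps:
$k{\left(K,v \right)} = 80$ ($k{\left(K,v \right)} = 4 \cdot 2 \left(4 + 6\right) = 4 \cdot 2 \cdot 10 = 4 \cdot 20 = 80$)
$\left(k{\left(19,-28 \right)} - 1573\right)^{2} = \left(80 - 1573\right)^{2} = \left(-1493\right)^{2} = 2229049$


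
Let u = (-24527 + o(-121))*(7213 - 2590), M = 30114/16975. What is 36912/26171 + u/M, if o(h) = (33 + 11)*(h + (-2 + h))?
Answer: -3448688347071217/37529214 ≈ -9.1893e+7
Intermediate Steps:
M = 4302/2425 (M = 30114*(1/16975) = 4302/2425 ≈ 1.7740)
o(h) = -88 + 88*h (o(h) = 44*(-2 + 2*h) = -88 + 88*h)
u = -163020849 (u = (-24527 + (-88 + 88*(-121)))*(7213 - 2590) = (-24527 + (-88 - 10648))*4623 = (-24527 - 10736)*4623 = -35263*4623 = -163020849)
36912/26171 + u/M = 36912/26171 - 163020849/4302/2425 = 36912*(1/26171) - 163020849*2425/4302 = 36912/26171 - 131775186275/1434 = -3448688347071217/37529214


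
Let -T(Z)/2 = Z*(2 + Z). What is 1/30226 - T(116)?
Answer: 827466977/30226 ≈ 27376.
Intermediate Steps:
T(Z) = -2*Z*(2 + Z)
1/30226 - T(116) = 1/30226 - (-2)*116*(2 + 116) = 1/30226 - (-2)*116*118 = 1/30226 - 1*(-27376) = 1/30226 + 27376 = 827466977/30226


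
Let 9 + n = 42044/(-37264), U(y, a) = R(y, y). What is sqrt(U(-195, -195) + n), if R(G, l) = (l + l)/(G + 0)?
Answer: I*sqrt(176358867)/4658 ≈ 2.851*I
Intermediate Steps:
R(G, l) = 2*l/G (R(G, l) = (2*l)/G = 2*l/G)
U(y, a) = 2 (U(y, a) = 2*y/y = 2)
n = -94355/9316 (n = -9 + 42044/(-37264) = -9 + 42044*(-1/37264) = -9 - 10511/9316 = -94355/9316 ≈ -10.128)
sqrt(U(-195, -195) + n) = sqrt(2 - 94355/9316) = sqrt(-75723/9316) = I*sqrt(176358867)/4658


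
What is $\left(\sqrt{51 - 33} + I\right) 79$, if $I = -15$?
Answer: $-1185 + 237 \sqrt{2} \approx -849.83$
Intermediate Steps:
$\left(\sqrt{51 - 33} + I\right) 79 = \left(\sqrt{51 - 33} - 15\right) 79 = \left(\sqrt{18} - 15\right) 79 = \left(3 \sqrt{2} - 15\right) 79 = \left(-15 + 3 \sqrt{2}\right) 79 = -1185 + 237 \sqrt{2}$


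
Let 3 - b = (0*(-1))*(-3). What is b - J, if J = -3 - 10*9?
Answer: 96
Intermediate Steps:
b = 3 (b = 3 - 0*(-1)*(-3) = 3 - 0*(-3) = 3 - 1*0 = 3 + 0 = 3)
J = -93 (J = -3 - 90 = -93)
b - J = 3 - 1*(-93) = 3 + 93 = 96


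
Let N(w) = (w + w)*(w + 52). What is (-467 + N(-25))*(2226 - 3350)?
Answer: 2042308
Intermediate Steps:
N(w) = 2*w*(52 + w) (N(w) = (2*w)*(52 + w) = 2*w*(52 + w))
(-467 + N(-25))*(2226 - 3350) = (-467 + 2*(-25)*(52 - 25))*(2226 - 3350) = (-467 + 2*(-25)*27)*(-1124) = (-467 - 1350)*(-1124) = -1817*(-1124) = 2042308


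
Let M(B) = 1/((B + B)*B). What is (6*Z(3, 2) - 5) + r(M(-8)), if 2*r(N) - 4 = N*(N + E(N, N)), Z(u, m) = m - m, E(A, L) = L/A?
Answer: -98175/32768 ≈ -2.9961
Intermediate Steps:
M(B) = 1/(2*B²) (M(B) = 1/((2*B)*B) = 1/(2*B²))
Z(u, m) = 0
r(N) = 2 + N*(1 + N)/2 (r(N) = 2 + (N*(N + N/N))/2 = 2 + (N*(N + 1))/2 = 2 + (N*(1 + N))/2 = 2 + N*(1 + N)/2)
(6*Z(3, 2) - 5) + r(M(-8)) = (6*0 - 5) + (2 + ((½)/(-8)²)/2 + ((½)/(-8)²)²/2) = (0 - 5) + (2 + ((½)*(1/64))/2 + ((½)*(1/64))²/2) = -5 + (2 + (½)*(1/128) + (1/128)²/2) = -5 + (2 + 1/256 + (½)*(1/16384)) = -5 + (2 + 1/256 + 1/32768) = -5 + 65665/32768 = -98175/32768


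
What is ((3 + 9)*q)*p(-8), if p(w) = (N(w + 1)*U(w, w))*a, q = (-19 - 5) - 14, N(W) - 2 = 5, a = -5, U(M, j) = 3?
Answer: 47880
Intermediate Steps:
N(W) = 7 (N(W) = 2 + 5 = 7)
q = -38 (q = -24 - 14 = -38)
p(w) = -105 (p(w) = (7*3)*(-5) = 21*(-5) = -105)
((3 + 9)*q)*p(-8) = ((3 + 9)*(-38))*(-105) = (12*(-38))*(-105) = -456*(-105) = 47880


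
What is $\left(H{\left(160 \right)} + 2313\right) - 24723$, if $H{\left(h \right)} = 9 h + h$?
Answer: $-20810$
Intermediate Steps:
$H{\left(h \right)} = 10 h$
$\left(H{\left(160 \right)} + 2313\right) - 24723 = \left(10 \cdot 160 + 2313\right) - 24723 = \left(1600 + 2313\right) - 24723 = 3913 - 24723 = -20810$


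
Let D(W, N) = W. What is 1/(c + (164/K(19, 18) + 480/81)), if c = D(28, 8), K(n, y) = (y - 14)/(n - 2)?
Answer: 27/19735 ≈ 0.0013681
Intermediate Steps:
K(n, y) = (-14 + y)/(-2 + n)
c = 28
1/(c + (164/K(19, 18) + 480/81)) = 1/(28 + (164/(((-14 + 18)/(-2 + 19))) + 480/81)) = 1/(28 + (164/((4/17)) + 480*(1/81))) = 1/(28 + (164/(((1/17)*4)) + 160/27)) = 1/(28 + (164/(4/17) + 160/27)) = 1/(28 + (164*(17/4) + 160/27)) = 1/(28 + (697 + 160/27)) = 1/(28 + 18979/27) = 1/(19735/27) = 27/19735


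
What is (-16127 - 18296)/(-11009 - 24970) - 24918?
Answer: -896490299/35979 ≈ -24917.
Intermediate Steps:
(-16127 - 18296)/(-11009 - 24970) - 24918 = -34423/(-35979) - 24918 = -34423*(-1/35979) - 24918 = 34423/35979 - 24918 = -896490299/35979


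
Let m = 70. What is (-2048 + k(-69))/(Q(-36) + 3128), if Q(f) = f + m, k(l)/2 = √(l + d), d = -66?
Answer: -1024/1581 + I*√15/527 ≈ -0.64769 + 0.0073491*I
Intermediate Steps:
k(l) = 2*√(-66 + l) (k(l) = 2*√(l - 66) = 2*√(-66 + l))
Q(f) = 70 + f (Q(f) = f + 70 = 70 + f)
(-2048 + k(-69))/(Q(-36) + 3128) = (-2048 + 2*√(-66 - 69))/((70 - 36) + 3128) = (-2048 + 2*√(-135))/(34 + 3128) = (-2048 + 2*(3*I*√15))/3162 = (-2048 + 6*I*√15)*(1/3162) = -1024/1581 + I*√15/527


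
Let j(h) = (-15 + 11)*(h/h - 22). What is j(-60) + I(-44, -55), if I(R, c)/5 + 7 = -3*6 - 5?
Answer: -66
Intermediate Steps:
I(R, c) = -150 (I(R, c) = -35 + 5*(-3*6 - 5) = -35 + 5*(-18 - 5) = -35 + 5*(-23) = -35 - 115 = -150)
j(h) = 84 (j(h) = -4*(1 - 22) = -4*(-21) = 84)
j(-60) + I(-44, -55) = 84 - 150 = -66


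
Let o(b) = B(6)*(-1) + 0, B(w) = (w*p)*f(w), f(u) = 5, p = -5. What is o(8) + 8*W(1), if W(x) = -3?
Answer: 126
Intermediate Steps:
B(w) = -25*w (B(w) = (w*(-5))*5 = -5*w*5 = -25*w)
o(b) = 150 (o(b) = -25*6*(-1) + 0 = -150*(-1) + 0 = 150 + 0 = 150)
o(8) + 8*W(1) = 150 + 8*(-3) = 150 - 24 = 126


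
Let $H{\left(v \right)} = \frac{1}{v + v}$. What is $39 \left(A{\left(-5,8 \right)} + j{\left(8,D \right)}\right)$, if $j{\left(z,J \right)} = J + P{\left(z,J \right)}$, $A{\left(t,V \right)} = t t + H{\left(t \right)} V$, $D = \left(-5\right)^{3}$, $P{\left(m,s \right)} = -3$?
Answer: $- \frac{20241}{5} \approx -4048.2$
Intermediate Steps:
$D = -125$
$H{\left(v \right)} = \frac{1}{2 v}$
$A{\left(t,V \right)} = t^{2} + \frac{V}{2 t}$ ($A{\left(t,V \right)} = t t + \frac{1}{2 t} V = t^{2} + \frac{V}{2 t}$)
$j{\left(z,J \right)} = -3 + J$ ($j{\left(z,J \right)} = J - 3 = -3 + J$)
$39 \left(A{\left(-5,8 \right)} + j{\left(8,D \right)}\right) = 39 \left(\frac{\left(-5\right)^{3} + \frac{1}{2} \cdot 8}{-5} - 128\right) = 39 \left(- \frac{-125 + 4}{5} - 128\right) = 39 \left(\left(- \frac{1}{5}\right) \left(-121\right) - 128\right) = 39 \left(\frac{121}{5} - 128\right) = 39 \left(- \frac{519}{5}\right) = - \frac{20241}{5}$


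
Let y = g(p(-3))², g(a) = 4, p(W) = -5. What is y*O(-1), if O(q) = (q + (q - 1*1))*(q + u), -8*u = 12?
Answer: 120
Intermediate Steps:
u = -3/2 (u = -⅛*12 = -3/2 ≈ -1.5000)
O(q) = (-1 + 2*q)*(-3/2 + q) (O(q) = (q + (q - 1*1))*(q - 3/2) = (q + (q - 1))*(-3/2 + q) = (q + (-1 + q))*(-3/2 + q) = (-1 + 2*q)*(-3/2 + q))
y = 16 (y = 4² = 16)
y*O(-1) = 16*(3/2 - 4*(-1) + 2*(-1)²) = 16*(3/2 + 4 + 2*1) = 16*(3/2 + 4 + 2) = 16*(15/2) = 120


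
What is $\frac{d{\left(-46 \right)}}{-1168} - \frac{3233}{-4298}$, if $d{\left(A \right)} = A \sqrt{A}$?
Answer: $\frac{3233}{4298} + \frac{23 i \sqrt{46}}{584} \approx 0.75221 + 0.26711 i$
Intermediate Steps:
$d{\left(A \right)} = A^{\frac{3}{2}}$
$\frac{d{\left(-46 \right)}}{-1168} - \frac{3233}{-4298} = \frac{\left(-46\right)^{\frac{3}{2}}}{-1168} - \frac{3233}{-4298} = - 46 i \sqrt{46} \left(- \frac{1}{1168}\right) - - \frac{3233}{4298} = \frac{23 i \sqrt{46}}{584} + \frac{3233}{4298} = \frac{3233}{4298} + \frac{23 i \sqrt{46}}{584}$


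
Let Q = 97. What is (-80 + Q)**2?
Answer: 289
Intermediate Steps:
(-80 + Q)**2 = (-80 + 97)**2 = 17**2 = 289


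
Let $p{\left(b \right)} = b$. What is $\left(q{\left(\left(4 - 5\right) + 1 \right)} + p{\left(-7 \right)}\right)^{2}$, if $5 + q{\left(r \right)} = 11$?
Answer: $1$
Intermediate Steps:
$q{\left(r \right)} = 6$ ($q{\left(r \right)} = -5 + 11 = 6$)
$\left(q{\left(\left(4 - 5\right) + 1 \right)} + p{\left(-7 \right)}\right)^{2} = \left(6 - 7\right)^{2} = \left(-1\right)^{2} = 1$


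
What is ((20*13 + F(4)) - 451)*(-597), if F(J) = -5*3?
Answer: 122982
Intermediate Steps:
F(J) = -15
((20*13 + F(4)) - 451)*(-597) = ((20*13 - 15) - 451)*(-597) = ((260 - 15) - 451)*(-597) = (245 - 451)*(-597) = -206*(-597) = 122982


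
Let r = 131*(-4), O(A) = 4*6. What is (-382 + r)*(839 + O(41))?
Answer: -781878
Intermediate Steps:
O(A) = 24
r = -524
(-382 + r)*(839 + O(41)) = (-382 - 524)*(839 + 24) = -906*863 = -781878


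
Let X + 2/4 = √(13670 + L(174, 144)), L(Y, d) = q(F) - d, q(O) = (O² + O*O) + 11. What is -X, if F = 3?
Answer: ½ - √13555 ≈ -115.93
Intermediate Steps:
q(O) = 11 + 2*O² (q(O) = (O² + O²) + 11 = 2*O² + 11 = 11 + 2*O²)
L(Y, d) = 29 - d (L(Y, d) = (11 + 2*3²) - d = (11 + 2*9) - d = (11 + 18) - d = 29 - d)
X = -½ + √13555 (X = -½ + √(13670 + (29 - 1*144)) = -½ + √(13670 + (29 - 144)) = -½ + √(13670 - 115) = -½ + √13555 ≈ 115.93)
-X = -(-½ + √13555) = ½ - √13555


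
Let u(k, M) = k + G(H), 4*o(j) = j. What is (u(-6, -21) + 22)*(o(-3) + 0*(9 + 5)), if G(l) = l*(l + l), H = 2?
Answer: -18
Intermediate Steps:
o(j) = j/4
G(l) = 2*l² (G(l) = l*(2*l) = 2*l²)
u(k, M) = 8 + k (u(k, M) = k + 2*2² = k + 2*4 = k + 8 = 8 + k)
(u(-6, -21) + 22)*(o(-3) + 0*(9 + 5)) = ((8 - 6) + 22)*((¼)*(-3) + 0*(9 + 5)) = (2 + 22)*(-¾ + 0*14) = 24*(-¾ + 0) = 24*(-¾) = -18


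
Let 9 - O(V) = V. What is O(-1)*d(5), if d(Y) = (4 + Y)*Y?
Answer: 450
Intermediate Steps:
O(V) = 9 - V
d(Y) = Y*(4 + Y)
O(-1)*d(5) = (9 - 1*(-1))*(5*(4 + 5)) = (9 + 1)*(5*9) = 10*45 = 450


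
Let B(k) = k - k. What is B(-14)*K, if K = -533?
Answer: 0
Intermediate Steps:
B(k) = 0
B(-14)*K = 0*(-533) = 0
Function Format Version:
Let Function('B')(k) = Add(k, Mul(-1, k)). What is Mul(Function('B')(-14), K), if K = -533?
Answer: 0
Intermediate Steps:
Function('B')(k) = 0
Mul(Function('B')(-14), K) = Mul(0, -533) = 0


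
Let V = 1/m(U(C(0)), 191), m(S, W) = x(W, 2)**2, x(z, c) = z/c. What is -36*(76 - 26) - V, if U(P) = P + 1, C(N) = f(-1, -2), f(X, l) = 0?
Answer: -65665804/36481 ≈ -1800.0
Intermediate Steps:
C(N) = 0
U(P) = 1 + P
m(S, W) = W**2/4 (m(S, W) = (W/2)**2 = W**2/4)
V = 4/36481 (V = 1/((1/4)*191**2) = 1/((1/4)*36481) = 1/(36481/4) = 4/36481 ≈ 0.00010965)
-36*(76 - 26) - V = -36*(76 - 26) - 1*4/36481 = -36*50 - 4/36481 = -1800 - 4/36481 = -65665804/36481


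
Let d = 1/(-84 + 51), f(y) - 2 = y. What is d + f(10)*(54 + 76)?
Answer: 51479/33 ≈ 1560.0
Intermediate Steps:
f(y) = 2 + y
d = -1/33 (d = 1/(-33) = -1/33 ≈ -0.030303)
d + f(10)*(54 + 76) = -1/33 + (2 + 10)*(54 + 76) = -1/33 + 12*130 = -1/33 + 1560 = 51479/33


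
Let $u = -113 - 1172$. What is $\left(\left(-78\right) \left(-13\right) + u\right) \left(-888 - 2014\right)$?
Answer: $786442$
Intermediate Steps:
$u = -1285$
$\left(\left(-78\right) \left(-13\right) + u\right) \left(-888 - 2014\right) = \left(\left(-78\right) \left(-13\right) - 1285\right) \left(-888 - 2014\right) = \left(1014 - 1285\right) \left(-2902\right) = \left(-271\right) \left(-2902\right) = 786442$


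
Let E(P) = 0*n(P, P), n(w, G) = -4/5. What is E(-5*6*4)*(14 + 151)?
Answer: 0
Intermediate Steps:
n(w, G) = -4/5 (n(w, G) = -4*1/5 = -4/5)
E(P) = 0 (E(P) = 0*(-4/5) = 0)
E(-5*6*4)*(14 + 151) = 0*(14 + 151) = 0*165 = 0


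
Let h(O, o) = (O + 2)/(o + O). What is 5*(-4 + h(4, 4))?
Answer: -65/4 ≈ -16.250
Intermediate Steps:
h(O, o) = (2 + O)/(O + o)
5*(-4 + h(4, 4)) = 5*(-4 + (2 + 4)/(4 + 4)) = 5*(-4 + 6/8) = 5*(-4 + (⅛)*6) = 5*(-4 + ¾) = 5*(-13/4) = -65/4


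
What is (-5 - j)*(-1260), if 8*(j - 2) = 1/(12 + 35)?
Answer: 829395/94 ≈ 8823.3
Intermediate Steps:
j = 753/376 (j = 2 + 1/(8*(12 + 35)) = 2 + (⅛)/47 = 2 + (⅛)*(1/47) = 2 + 1/376 = 753/376 ≈ 2.0027)
(-5 - j)*(-1260) = (-5 - 1*753/376)*(-1260) = (-5 - 753/376)*(-1260) = -2633/376*(-1260) = 829395/94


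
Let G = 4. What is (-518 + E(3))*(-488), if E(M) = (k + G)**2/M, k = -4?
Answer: 252784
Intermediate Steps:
E(M) = 0 (E(M) = (-4 + 4)**2/M = 0**2/M = 0/M = 0)
(-518 + E(3))*(-488) = (-518 + 0)*(-488) = -518*(-488) = 252784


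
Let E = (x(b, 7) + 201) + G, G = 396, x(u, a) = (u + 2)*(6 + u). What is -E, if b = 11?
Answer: -818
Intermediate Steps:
x(u, a) = (2 + u)*(6 + u)
E = 818 (E = ((12 + 11² + 8*11) + 201) + 396 = ((12 + 121 + 88) + 201) + 396 = (221 + 201) + 396 = 422 + 396 = 818)
-E = -1*818 = -818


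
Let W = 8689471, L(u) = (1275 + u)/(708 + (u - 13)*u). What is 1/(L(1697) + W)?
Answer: 714614/6209617629937 ≈ 1.1508e-7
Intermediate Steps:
L(u) = (1275 + u)/(708 + u*(-13 + u)) (L(u) = (1275 + u)/(708 + (-13 + u)*u) = (1275 + u)/(708 + u*(-13 + u)))
1/(L(1697) + W) = 1/((1275 + 1697)/(708 + 1697² - 13*1697) + 8689471) = 1/(2972/(708 + 2879809 - 22061) + 8689471) = 1/(2972/2858456 + 8689471) = 1/((1/2858456)*2972 + 8689471) = 1/(743/714614 + 8689471) = 1/(6209617629937/714614) = 714614/6209617629937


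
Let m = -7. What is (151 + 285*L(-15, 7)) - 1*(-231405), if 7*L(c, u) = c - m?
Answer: 1618612/7 ≈ 2.3123e+5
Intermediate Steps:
L(c, u) = 1 + c/7 (L(c, u) = (c - 1*(-7))/7 = (c + 7)/7 = (7 + c)/7 = 1 + c/7)
(151 + 285*L(-15, 7)) - 1*(-231405) = (151 + 285*(1 + (⅐)*(-15))) - 1*(-231405) = (151 + 285*(1 - 15/7)) + 231405 = (151 + 285*(-8/7)) + 231405 = (151 - 2280/7) + 231405 = -1223/7 + 231405 = 1618612/7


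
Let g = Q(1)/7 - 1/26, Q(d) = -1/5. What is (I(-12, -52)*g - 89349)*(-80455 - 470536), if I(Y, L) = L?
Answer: 246142871309/5 ≈ 4.9229e+10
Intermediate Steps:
Q(d) = -1/5 (Q(d) = -1*1/5 = -1/5)
g = -61/910 (g = -1/5/7 - 1/26 = -1/5*1/7 - 1*1/26 = -1/35 - 1/26 = -61/910 ≈ -0.067033)
(I(-12, -52)*g - 89349)*(-80455 - 470536) = (-52*(-61/910) - 89349)*(-80455 - 470536) = (122/35 - 89349)*(-550991) = -3127093/35*(-550991) = 246142871309/5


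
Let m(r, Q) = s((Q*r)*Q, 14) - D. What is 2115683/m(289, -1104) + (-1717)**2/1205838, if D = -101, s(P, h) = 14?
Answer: 2551509987589/138671370 ≈ 18400.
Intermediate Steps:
m(r, Q) = 115 (m(r, Q) = 14 - 1*(-101) = 14 + 101 = 115)
2115683/m(289, -1104) + (-1717)**2/1205838 = 2115683/115 + (-1717)**2/1205838 = 2115683*(1/115) + 2948089*(1/1205838) = 2115683/115 + 2948089/1205838 = 2551509987589/138671370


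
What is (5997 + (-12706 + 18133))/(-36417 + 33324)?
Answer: -3808/1031 ≈ -3.6935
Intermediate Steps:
(5997 + (-12706 + 18133))/(-36417 + 33324) = (5997 + 5427)/(-3093) = 11424*(-1/3093) = -3808/1031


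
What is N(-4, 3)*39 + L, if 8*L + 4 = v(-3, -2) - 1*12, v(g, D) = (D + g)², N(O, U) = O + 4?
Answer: 9/8 ≈ 1.1250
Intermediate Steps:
N(O, U) = 4 + O
L = 9/8 (L = -½ + ((-2 - 3)² - 1*12)/8 = -½ + ((-5)² - 12)/8 = -½ + (25 - 12)/8 = -½ + (⅛)*13 = -½ + 13/8 = 9/8 ≈ 1.1250)
N(-4, 3)*39 + L = (4 - 4)*39 + 9/8 = 0*39 + 9/8 = 0 + 9/8 = 9/8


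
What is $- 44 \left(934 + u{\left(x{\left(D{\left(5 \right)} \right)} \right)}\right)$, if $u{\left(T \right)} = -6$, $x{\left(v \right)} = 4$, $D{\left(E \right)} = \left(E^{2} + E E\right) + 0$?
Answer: $-40832$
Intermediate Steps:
$D{\left(E \right)} = 2 E^{2}$ ($D{\left(E \right)} = \left(E^{2} + E^{2}\right) + 0 = 2 E^{2} + 0 = 2 E^{2}$)
$- 44 \left(934 + u{\left(x{\left(D{\left(5 \right)} \right)} \right)}\right) = - 44 \left(934 - 6\right) = \left(-44\right) 928 = -40832$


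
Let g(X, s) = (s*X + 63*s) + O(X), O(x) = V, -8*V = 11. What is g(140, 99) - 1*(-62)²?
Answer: 130013/8 ≈ 16252.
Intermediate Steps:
V = -11/8 (V = -⅛*11 = -11/8 ≈ -1.3750)
O(x) = -11/8
g(X, s) = -11/8 + 63*s + X*s (g(X, s) = (s*X + 63*s) - 11/8 = (X*s + 63*s) - 11/8 = (63*s + X*s) - 11/8 = -11/8 + 63*s + X*s)
g(140, 99) - 1*(-62)² = (-11/8 + 63*99 + 140*99) - 1*(-62)² = (-11/8 + 6237 + 13860) - 1*3844 = 160765/8 - 3844 = 130013/8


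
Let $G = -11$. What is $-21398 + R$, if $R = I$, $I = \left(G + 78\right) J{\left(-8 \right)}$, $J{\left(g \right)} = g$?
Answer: $-21934$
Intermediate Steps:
$I = -536$ ($I = \left(-11 + 78\right) \left(-8\right) = 67 \left(-8\right) = -536$)
$R = -536$
$-21398 + R = -21398 - 536 = -21934$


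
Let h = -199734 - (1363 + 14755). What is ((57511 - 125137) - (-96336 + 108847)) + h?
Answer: -295989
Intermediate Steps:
h = -215852 (h = -199734 - 1*16118 = -199734 - 16118 = -215852)
((57511 - 125137) - (-96336 + 108847)) + h = ((57511 - 125137) - (-96336 + 108847)) - 215852 = (-67626 - 1*12511) - 215852 = (-67626 - 12511) - 215852 = -80137 - 215852 = -295989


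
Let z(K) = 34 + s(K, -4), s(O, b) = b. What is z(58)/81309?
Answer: 10/27103 ≈ 0.00036896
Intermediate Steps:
z(K) = 30 (z(K) = 34 - 4 = 30)
z(58)/81309 = 30/81309 = 30*(1/81309) = 10/27103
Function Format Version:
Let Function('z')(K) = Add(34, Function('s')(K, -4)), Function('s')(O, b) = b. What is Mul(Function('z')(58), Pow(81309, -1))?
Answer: Rational(10, 27103) ≈ 0.00036896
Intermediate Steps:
Function('z')(K) = 30 (Function('z')(K) = Add(34, -4) = 30)
Mul(Function('z')(58), Pow(81309, -1)) = Mul(30, Pow(81309, -1)) = Mul(30, Rational(1, 81309)) = Rational(10, 27103)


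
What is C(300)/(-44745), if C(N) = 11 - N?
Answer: 289/44745 ≈ 0.0064588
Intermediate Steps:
C(300)/(-44745) = (11 - 1*300)/(-44745) = (11 - 300)*(-1/44745) = -289*(-1/44745) = 289/44745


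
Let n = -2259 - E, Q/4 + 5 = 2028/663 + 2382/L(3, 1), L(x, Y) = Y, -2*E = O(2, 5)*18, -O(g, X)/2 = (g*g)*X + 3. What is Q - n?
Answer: 207285/17 ≈ 12193.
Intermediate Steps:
O(g, X) = -6 - 2*X*g**2 (O(g, X) = -2*((g*g)*X + 3) = -2*(g**2*X + 3) = -2*(X*g**2 + 3) = -2*(3 + X*g**2) = -6 - 2*X*g**2)
E = 414 (E = -(-6 - 2*5*2**2)*18/2 = -(-6 - 2*5*4)*18/2 = -(-6 - 40)*18/2 = -(-23)*18 = -1/2*(-828) = 414)
Q = 161844/17 (Q = -20 + 4*(2028/663 + 2382/1) = -20 + 4*(2028*(1/663) + 2382*1) = -20 + 4*(52/17 + 2382) = -20 + 4*(40546/17) = -20 + 162184/17 = 161844/17 ≈ 9520.2)
n = -2673 (n = -2259 - 1*414 = -2259 - 414 = -2673)
Q - n = 161844/17 - 1*(-2673) = 161844/17 + 2673 = 207285/17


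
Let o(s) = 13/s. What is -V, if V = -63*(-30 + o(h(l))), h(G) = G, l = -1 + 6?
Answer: -8631/5 ≈ -1726.2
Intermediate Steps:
l = 5
V = 8631/5 (V = -63*(-30 + 13/5) = -63*(-137/5) = 8631/5 ≈ 1726.2)
-V = -1*8631/5 = -8631/5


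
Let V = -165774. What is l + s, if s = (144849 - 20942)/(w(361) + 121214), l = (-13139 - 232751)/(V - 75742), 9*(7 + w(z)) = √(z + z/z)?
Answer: 293203253509895717/143699856548820506 - 1115163*√362/1189982084407 ≈ 2.0404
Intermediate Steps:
w(z) = -7 + √(1 + z)/9 (w(z) = -7 + √(z + z/z)/9 = -7 + √(z + 1)/9 = -7 + √(1 + z)/9)
l = 122945/120758 (l = (-13139 - 232751)/(-165774 - 75742) = -245890/(-241516) = -245890*(-1/241516) = 122945/120758 ≈ 1.0181)
s = 123907/(121207 + √362/9) (s = (144849 - 20942)/((-7 + √(1 + 361)/9) + 121214) = 123907/((-7 + √362/9) + 121214) = 123907/(121207 + √362/9) ≈ 1.0223)
l + s = 122945/120758 + (1216490055669/1189982084407 - 1115163*√362/1189982084407) = 293203253509895717/143699856548820506 - 1115163*√362/1189982084407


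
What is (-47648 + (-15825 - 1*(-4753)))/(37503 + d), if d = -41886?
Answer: 58720/4383 ≈ 13.397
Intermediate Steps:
(-47648 + (-15825 - 1*(-4753)))/(37503 + d) = (-47648 + (-15825 - 1*(-4753)))/(37503 - 41886) = (-47648 + (-15825 + 4753))/(-4383) = (-47648 - 11072)*(-1/4383) = -58720*(-1/4383) = 58720/4383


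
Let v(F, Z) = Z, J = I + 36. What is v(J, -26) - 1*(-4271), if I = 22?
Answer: 4245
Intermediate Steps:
J = 58 (J = 22 + 36 = 58)
v(J, -26) - 1*(-4271) = -26 - 1*(-4271) = -26 + 4271 = 4245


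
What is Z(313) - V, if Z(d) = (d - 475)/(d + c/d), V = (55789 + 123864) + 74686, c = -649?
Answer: -4125387031/16220 ≈ -2.5434e+5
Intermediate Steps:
V = 254339 (V = 179653 + 74686 = 254339)
Z(d) = (-475 + d)/(d - 649/d) (Z(d) = (d - 475)/(d - 649/d) = (-475 + d)/(d - 649/d))
Z(313) - V = 313*(-475 + 313)/(-649 + 313²) - 1*254339 = 313*(-162)/(-649 + 97969) - 254339 = 313*(-162)/97320 - 254339 = 313*(1/97320)*(-162) - 254339 = -8451/16220 - 254339 = -4125387031/16220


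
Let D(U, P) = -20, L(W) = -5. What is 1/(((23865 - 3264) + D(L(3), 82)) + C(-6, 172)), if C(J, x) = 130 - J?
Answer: 1/20717 ≈ 4.8270e-5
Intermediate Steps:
1/(((23865 - 3264) + D(L(3), 82)) + C(-6, 172)) = 1/(((23865 - 3264) - 20) + (130 - 1*(-6))) = 1/((20601 - 20) + (130 + 6)) = 1/(20581 + 136) = 1/20717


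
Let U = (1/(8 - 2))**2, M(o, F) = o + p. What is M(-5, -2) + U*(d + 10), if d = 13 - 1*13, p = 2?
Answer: -49/18 ≈ -2.7222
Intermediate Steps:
M(o, F) = 2 + o (M(o, F) = o + 2 = 2 + o)
d = 0 (d = 13 - 13 = 0)
U = 1/36 (U = (1/6)**2 = 1/36 ≈ 0.027778)
M(-5, -2) + U*(d + 10) = (2 - 5) + (0 + 10)/36 = -3 + (1/36)*10 = -3 + 5/18 = -49/18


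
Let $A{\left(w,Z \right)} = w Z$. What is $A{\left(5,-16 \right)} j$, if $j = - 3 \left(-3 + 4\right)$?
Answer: $240$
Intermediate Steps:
$A{\left(w,Z \right)} = Z w$
$j = -3$ ($j = \left(-3\right) 1 = -3$)
$A{\left(5,-16 \right)} j = \left(-16\right) 5 \left(-3\right) = \left(-80\right) \left(-3\right) = 240$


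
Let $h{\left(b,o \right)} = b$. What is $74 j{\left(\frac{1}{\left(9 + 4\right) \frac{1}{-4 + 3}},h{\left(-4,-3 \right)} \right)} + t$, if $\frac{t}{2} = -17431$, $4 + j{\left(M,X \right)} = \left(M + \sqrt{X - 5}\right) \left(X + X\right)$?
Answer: $- \frac{456462}{13} - 1776 i \approx -35112.0 - 1776.0 i$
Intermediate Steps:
$j{\left(M,X \right)} = -4 + 2 X \left(M + \sqrt{-5 + X}\right)$ ($j{\left(M,X \right)} = -4 + \left(M + \sqrt{X - 5}\right) \left(X + X\right) = -4 + \left(M + \sqrt{-5 + X}\right) 2 X = -4 + 2 X \left(M + \sqrt{-5 + X}\right)$)
$t = -34862$ ($t = 2 \left(-17431\right) = -34862$)
$74 j{\left(\frac{1}{\left(9 + 4\right) \frac{1}{-4 + 3}},h{\left(-4,-3 \right)} \right)} + t = 74 \left(-4 + 2 \frac{1}{\left(9 + 4\right) \frac{1}{-4 + 3}} \left(-4\right) + 2 \left(-4\right) \sqrt{-5 - 4}\right) - 34862 = 74 \left(-4 + 2 \frac{1}{13 \frac{1}{-1}} \left(-4\right) + 2 \left(-4\right) \sqrt{-9}\right) - 34862 = 74 \left(-4 + 2 \frac{1}{13 \left(-1\right)} \left(-4\right) + 2 \left(-4\right) 3 i\right) - 34862 = 74 \left(-4 + 2 \frac{1}{-13} \left(-4\right) - 24 i\right) - 34862 = 74 \left(-4 + 2 \left(- \frac{1}{13}\right) \left(-4\right) - 24 i\right) - 34862 = 74 \left(-4 + \frac{8}{13} - 24 i\right) - 34862 = 74 \left(- \frac{44}{13} - 24 i\right) - 34862 = \left(- \frac{3256}{13} - 1776 i\right) - 34862 = - \frac{456462}{13} - 1776 i$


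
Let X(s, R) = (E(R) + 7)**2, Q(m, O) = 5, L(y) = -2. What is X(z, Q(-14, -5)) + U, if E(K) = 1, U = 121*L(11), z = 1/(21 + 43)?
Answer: -178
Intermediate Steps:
z = 1/64 ≈ 0.015625
U = -242 (U = 121*(-2) = -242)
X(s, R) = 64 (X(s, R) = (1 + 7)**2 = 8**2 = 64)
X(z, Q(-14, -5)) + U = 64 - 242 = -178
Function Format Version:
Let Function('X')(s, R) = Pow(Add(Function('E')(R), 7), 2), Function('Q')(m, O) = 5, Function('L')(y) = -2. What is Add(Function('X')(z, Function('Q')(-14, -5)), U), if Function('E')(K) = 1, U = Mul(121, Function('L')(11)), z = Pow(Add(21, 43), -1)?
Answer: -178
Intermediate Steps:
z = Rational(1, 64) (z = Pow(64, -1) = Rational(1, 64) ≈ 0.015625)
U = -242 (U = Mul(121, -2) = -242)
Function('X')(s, R) = 64 (Function('X')(s, R) = Pow(Add(1, 7), 2) = Pow(8, 2) = 64)
Add(Function('X')(z, Function('Q')(-14, -5)), U) = Add(64, -242) = -178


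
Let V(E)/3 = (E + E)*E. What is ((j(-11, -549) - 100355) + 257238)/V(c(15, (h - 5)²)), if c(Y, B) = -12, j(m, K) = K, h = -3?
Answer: 78167/432 ≈ 180.94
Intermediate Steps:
V(E) = 6*E² (V(E) = 3*((E + E)*E) = 3*((2*E)*E) = 3*(2*E²) = 6*E²)
((j(-11, -549) - 100355) + 257238)/V(c(15, (h - 5)²)) = ((-549 - 100355) + 257238)/((6*(-12)²)) = (-100904 + 257238)/((6*144)) = 156334/864 = 156334*(1/864) = 78167/432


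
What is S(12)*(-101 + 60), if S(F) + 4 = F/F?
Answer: 123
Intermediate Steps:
S(F) = -3 (S(F) = -4 + F/F = -4 + 1 = -3)
S(12)*(-101 + 60) = -3*(-101 + 60) = -3*(-41) = 123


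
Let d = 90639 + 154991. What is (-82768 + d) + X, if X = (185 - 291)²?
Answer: 174098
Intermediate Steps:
X = 11236 (X = (-106)² = 11236)
d = 245630
(-82768 + d) + X = (-82768 + 245630) + 11236 = 162862 + 11236 = 174098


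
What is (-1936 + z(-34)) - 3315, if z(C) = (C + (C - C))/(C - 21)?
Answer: -288771/55 ≈ -5250.4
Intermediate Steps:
z(C) = C/(-21 + C) (z(C) = (C + 0)/(-21 + C) = C/(-21 + C))
(-1936 + z(-34)) - 3315 = (-1936 - 34/(-21 - 34)) - 3315 = (-1936 - 34/(-55)) - 3315 = (-1936 - 34*(-1/55)) - 3315 = (-1936 + 34/55) - 3315 = -106446/55 - 3315 = -288771/55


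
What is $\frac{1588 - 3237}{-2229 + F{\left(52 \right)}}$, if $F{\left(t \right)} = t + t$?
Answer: $\frac{97}{125} \approx 0.776$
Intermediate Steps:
$F{\left(t \right)} = 2 t$
$\frac{1588 - 3237}{-2229 + F{\left(52 \right)}} = \frac{1588 - 3237}{-2229 + 2 \cdot 52} = - \frac{1649}{-2229 + 104} = - \frac{1649}{-2125} = \left(-1649\right) \left(- \frac{1}{2125}\right) = \frac{97}{125}$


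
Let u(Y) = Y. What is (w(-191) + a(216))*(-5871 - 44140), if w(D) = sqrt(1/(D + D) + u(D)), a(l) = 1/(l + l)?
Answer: -50011/432 - 1650363*I*sqrt(25594)/382 ≈ -115.77 - 6.9117e+5*I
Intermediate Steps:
a(l) = 1/(2*l)
w(D) = sqrt(D + 1/(2*D)) (w(D) = sqrt(1/(D + D) + D) = sqrt(1/(2*D) + D) = sqrt(D + 1/(2*D)))
(w(-191) + a(216))*(-5871 - 44140) = (sqrt(2/(-191) + 4*(-191))/2 + (1/2)/216)*(-5871 - 44140) = (sqrt(2*(-1/191) - 764)/2 + (1/2)*(1/216))*(-50011) = (sqrt(-2/191 - 764)/2 + 1/432)*(-50011) = (sqrt(-145926/191)/2 + 1/432)*(-50011) = ((33*I*sqrt(25594)/191)/2 + 1/432)*(-50011) = (33*I*sqrt(25594)/382 + 1/432)*(-50011) = (1/432 + 33*I*sqrt(25594)/382)*(-50011) = -50011/432 - 1650363*I*sqrt(25594)/382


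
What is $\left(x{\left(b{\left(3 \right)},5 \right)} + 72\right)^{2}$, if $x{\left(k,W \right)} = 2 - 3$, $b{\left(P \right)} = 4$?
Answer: $5041$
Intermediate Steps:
$x{\left(k,W \right)} = -1$ ($x{\left(k,W \right)} = 2 - 3 = -1$)
$\left(x{\left(b{\left(3 \right)},5 \right)} + 72\right)^{2} = \left(-1 + 72\right)^{2} = 71^{2} = 5041$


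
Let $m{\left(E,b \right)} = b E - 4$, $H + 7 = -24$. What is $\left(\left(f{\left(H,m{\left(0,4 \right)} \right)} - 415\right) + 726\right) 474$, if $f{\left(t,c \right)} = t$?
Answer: $132720$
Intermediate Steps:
$H = -31$ ($H = -7 - 24 = -31$)
$m{\left(E,b \right)} = -4 + E b$ ($m{\left(E,b \right)} = E b - 4 = -4 + E b$)
$\left(\left(f{\left(H,m{\left(0,4 \right)} \right)} - 415\right) + 726\right) 474 = \left(\left(-31 - 415\right) + 726\right) 474 = \left(-446 + 726\right) 474 = 280 \cdot 474 = 132720$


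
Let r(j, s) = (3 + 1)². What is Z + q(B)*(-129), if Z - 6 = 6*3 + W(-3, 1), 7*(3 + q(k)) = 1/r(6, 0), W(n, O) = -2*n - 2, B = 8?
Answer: 46351/112 ≈ 413.85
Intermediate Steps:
W(n, O) = -2 - 2*n
r(j, s) = 16 (r(j, s) = 4² = 16)
q(k) = -335/112 (q(k) = -3 + (⅐)/16 = -3 + (⅐)*(1/16) = -3 + 1/112 = -335/112)
Z = 28 (Z = 6 + (6*3 + (-2 - 2*(-3))) = 6 + (18 + (-2 + 6)) = 6 + (18 + 4) = 6 + 22 = 28)
Z + q(B)*(-129) = 28 - 335/112*(-129) = 28 + 43215/112 = 46351/112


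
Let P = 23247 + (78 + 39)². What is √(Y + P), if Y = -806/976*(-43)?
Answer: √2201135834/244 ≈ 192.28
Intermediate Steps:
P = 36936 (P = 23247 + 117² = 23247 + 13689 = 36936)
Y = 17329/488 (Y = -806*1/976*(-43) = -403/488*(-43) = 17329/488 ≈ 35.510)
√(Y + P) = √(17329/488 + 36936) = √(18042097/488) = √2201135834/244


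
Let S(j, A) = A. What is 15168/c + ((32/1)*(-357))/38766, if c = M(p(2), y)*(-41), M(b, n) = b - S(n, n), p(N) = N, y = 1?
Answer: -14011216/37843 ≈ -370.25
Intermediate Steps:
M(b, n) = b - n
c = -41 (c = (2 - 1*1)*(-41) = (2 - 1)*(-41) = 1*(-41) = -41)
15168/c + ((32/1)*(-357))/38766 = 15168/(-41) + ((32/1)*(-357))/38766 = 15168*(-1/41) + ((32*1)*(-357))*(1/38766) = -15168/41 + (32*(-357))*(1/38766) = -15168/41 - 11424*1/38766 = -15168/41 - 272/923 = -14011216/37843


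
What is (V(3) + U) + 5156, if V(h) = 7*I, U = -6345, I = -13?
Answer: -1280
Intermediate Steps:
V(h) = -91 (V(h) = 7*(-13) = -91)
(V(3) + U) + 5156 = (-91 - 6345) + 5156 = -6436 + 5156 = -1280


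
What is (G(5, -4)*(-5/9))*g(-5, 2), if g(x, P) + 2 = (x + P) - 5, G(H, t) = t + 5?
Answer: 50/9 ≈ 5.5556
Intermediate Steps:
G(H, t) = 5 + t
g(x, P) = -7 + P + x (g(x, P) = -2 + ((x + P) - 5) = -2 + ((P + x) - 5) = -2 + (-5 + P + x) = -7 + P + x)
(G(5, -4)*(-5/9))*g(-5, 2) = ((5 - 4)*(-5/9))*(-7 + 2 - 5) = (1*(-5*⅑))*(-10) = (1*(-5/9))*(-10) = -5/9*(-10) = 50/9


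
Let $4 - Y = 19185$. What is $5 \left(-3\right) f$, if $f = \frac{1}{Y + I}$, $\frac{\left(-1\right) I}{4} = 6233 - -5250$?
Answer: $\frac{15}{65113} \approx 0.00023037$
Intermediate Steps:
$Y = -19181$ ($Y = 4 - 19185 = -19181$)
$I = -45932$ ($I = - 4 \left(6233 - -5250\right) = - 4 \left(6233 + 5250\right) = \left(-4\right) 11483 = -45932$)
$f = - \frac{1}{65113}$ ($f = \frac{1}{-19181 - 45932} = \frac{1}{-65113} = - \frac{1}{65113} \approx -1.5358 \cdot 10^{-5}$)
$5 \left(-3\right) f = 5 \left(-3\right) \left(- \frac{1}{65113}\right) = \left(-15\right) \left(- \frac{1}{65113}\right) = \frac{15}{65113}$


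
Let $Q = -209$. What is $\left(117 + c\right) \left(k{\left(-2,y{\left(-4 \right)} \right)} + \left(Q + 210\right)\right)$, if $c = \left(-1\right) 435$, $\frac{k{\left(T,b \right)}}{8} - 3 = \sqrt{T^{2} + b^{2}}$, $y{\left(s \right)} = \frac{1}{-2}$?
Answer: $-7950 - 1272 \sqrt{17} \approx -13195.0$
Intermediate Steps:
$y{\left(s \right)} = - \frac{1}{2}$
$k{\left(T,b \right)} = 24 + 8 \sqrt{T^{2} + b^{2}}$
$c = -435$
$\left(117 + c\right) \left(k{\left(-2,y{\left(-4 \right)} \right)} + \left(Q + 210\right)\right) = \left(117 - 435\right) \left(\left(24 + 8 \sqrt{\left(-2\right)^{2} + \left(- \frac{1}{2}\right)^{2}}\right) + \left(-209 + 210\right)\right) = - 318 \left(\left(24 + 8 \sqrt{4 + \frac{1}{4}}\right) + 1\right) = - 318 \left(\left(24 + 8 \sqrt{\frac{17}{4}}\right) + 1\right) = - 318 \left(\left(24 + 8 \frac{\sqrt{17}}{2}\right) + 1\right) = - 318 \left(\left(24 + 4 \sqrt{17}\right) + 1\right) = - 318 \left(25 + 4 \sqrt{17}\right) = -7950 - 1272 \sqrt{17}$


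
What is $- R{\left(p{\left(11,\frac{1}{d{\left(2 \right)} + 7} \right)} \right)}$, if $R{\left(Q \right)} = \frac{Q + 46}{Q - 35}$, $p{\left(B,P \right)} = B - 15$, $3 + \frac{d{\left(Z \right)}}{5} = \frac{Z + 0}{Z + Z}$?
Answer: $\frac{14}{13} \approx 1.0769$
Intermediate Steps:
$d{\left(Z \right)} = - \frac{25}{2}$ ($d{\left(Z \right)} = -15 + 5 \frac{Z + 0}{Z + Z} = -15 + 5 \frac{Z}{2 Z} = -15 + 5 Z \frac{1}{2 Z} = -15 + 5 \cdot \frac{1}{2} = -15 + \frac{5}{2} = - \frac{25}{2}$)
$p{\left(B,P \right)} = -15 + B$
$R{\left(Q \right)} = \frac{46 + Q}{-35 + Q}$
$- R{\left(p{\left(11,\frac{1}{d{\left(2 \right)} + 7} \right)} \right)} = - \frac{46 + \left(-15 + 11\right)}{-35 + \left(-15 + 11\right)} = - \frac{46 - 4}{-35 - 4} = - \frac{42}{-39} = - \frac{\left(-1\right) 42}{39} = \left(-1\right) \left(- \frac{14}{13}\right) = \frac{14}{13}$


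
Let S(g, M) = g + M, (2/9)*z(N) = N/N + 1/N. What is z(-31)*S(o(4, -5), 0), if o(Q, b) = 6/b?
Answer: -162/31 ≈ -5.2258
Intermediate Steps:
z(N) = 9/2 + 9/(2*N) (z(N) = 9*(N/N + 1/N)/2 = 9*(1 + 1/N)/2 = 9/2 + 9/(2*N))
S(g, M) = M + g
z(-31)*S(o(4, -5), 0) = ((9/2)*(1 - 31)/(-31))*(0 + 6/(-5)) = ((9/2)*(-1/31)*(-30))*(0 + 6*(-⅕)) = 135*(0 - 6/5)/31 = (135/31)*(-6/5) = -162/31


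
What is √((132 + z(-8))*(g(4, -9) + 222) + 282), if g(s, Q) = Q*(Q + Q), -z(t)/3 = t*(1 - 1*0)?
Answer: √60186 ≈ 245.33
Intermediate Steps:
z(t) = -3*t (z(t) = -3*t*(1 - 1*0) = -3*t*(1 + 0) = -3*t)
g(s, Q) = 2*Q² (g(s, Q) = Q*(2*Q) = 2*Q²)
√((132 + z(-8))*(g(4, -9) + 222) + 282) = √((132 - 3*(-8))*(2*(-9)² + 222) + 282) = √((132 + 24)*(2*81 + 222) + 282) = √(156*(162 + 222) + 282) = √(156*384 + 282) = √(59904 + 282) = √60186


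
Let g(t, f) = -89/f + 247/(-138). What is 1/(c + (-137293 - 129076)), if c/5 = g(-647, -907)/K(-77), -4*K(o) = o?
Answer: -4818891/1283605294249 ≈ -3.7542e-6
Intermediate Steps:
K(o) = -o/4
g(t, f) = -247/138 - 89/f (g(t, f) = -89/f + 247*(-1/138) = -89/f - 247/138 = -247/138 - 89/f)
c = -2117470/4818891 (c = 5*((-247/138 - 89/(-907))/((-1/4*(-77)))) = 5*((-247/138 - 89*(-1/907))/(77/4)) = 5*((-247/138 + 89/907)*(4/77)) = 5*(-211747/125166*4/77) = 5*(-423494/4818891) = -2117470/4818891 ≈ -0.43941)
1/(c + (-137293 - 129076)) = 1/(-2117470/4818891 + (-137293 - 129076)) = 1/(-2117470/4818891 - 266369) = 1/(-1283605294249/4818891) = -4818891/1283605294249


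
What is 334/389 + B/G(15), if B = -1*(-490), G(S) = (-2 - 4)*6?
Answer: -89293/7002 ≈ -12.753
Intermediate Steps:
G(S) = -36 (G(S) = -6*6 = -36)
B = 490
334/389 + B/G(15) = 334/389 + 490/(-36) = 334*(1/389) + 490*(-1/36) = 334/389 - 245/18 = -89293/7002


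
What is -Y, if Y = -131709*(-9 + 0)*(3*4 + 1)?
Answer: -15409953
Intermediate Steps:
Y = 15409953 (Y = -(-1185381)*(12 + 1) = -(-1185381)*13 = -131709*(-117) = 15409953)
-Y = -1*15409953 = -15409953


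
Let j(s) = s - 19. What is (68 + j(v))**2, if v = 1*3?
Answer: 2704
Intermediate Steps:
v = 3
j(s) = -19 + s
(68 + j(v))**2 = (68 + (-19 + 3))**2 = (68 - 16)**2 = 52**2 = 2704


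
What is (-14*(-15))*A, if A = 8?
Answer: 1680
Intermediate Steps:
(-14*(-15))*A = -14*(-15)*8 = 210*8 = 1680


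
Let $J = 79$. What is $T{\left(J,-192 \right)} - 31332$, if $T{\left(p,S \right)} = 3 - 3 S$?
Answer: $-30753$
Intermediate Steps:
$T{\left(J,-192 \right)} - 31332 = \left(3 - -576\right) - 31332 = \left(3 + 576\right) - 31332 = 579 - 31332 = -30753$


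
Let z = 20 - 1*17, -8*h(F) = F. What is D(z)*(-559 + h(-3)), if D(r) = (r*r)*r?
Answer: -120663/8 ≈ -15083.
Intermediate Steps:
h(F) = -F/8
z = 3 (z = 20 - 17 = 3)
D(r) = r³ (D(r) = r²*r = r³)
D(z)*(-559 + h(-3)) = 3³*(-559 - ⅛*(-3)) = 27*(-559 + 3/8) = 27*(-4469/8) = -120663/8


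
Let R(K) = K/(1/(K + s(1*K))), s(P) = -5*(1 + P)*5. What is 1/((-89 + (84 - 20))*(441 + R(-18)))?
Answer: 1/172125 ≈ 5.8097e-6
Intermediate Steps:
s(P) = -25 - 25*P (s(P) = (-5 - 5*P)*5 = -25 - 25*P)
R(K) = K*(-25 - 24*K) (R(K) = K/(1/(K + (-25 - 25*K))) = K/(1/(-25 - 24*K)) = K*(-25 - 24*K))
1/((-89 + (84 - 20))*(441 + R(-18))) = 1/((-89 + (84 - 20))*(441 - 1*(-18)*(25 + 24*(-18)))) = 1/((-89 + 64)*(441 - 1*(-18)*(25 - 432))) = 1/(-25*(441 - 1*(-18)*(-407))) = 1/(-25*(441 - 7326)) = 1/(-25*(-6885)) = 1/172125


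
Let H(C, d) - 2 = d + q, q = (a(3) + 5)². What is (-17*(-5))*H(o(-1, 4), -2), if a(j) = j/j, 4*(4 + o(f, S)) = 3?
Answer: 3060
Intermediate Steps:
o(f, S) = -13/4 (o(f, S) = -4 + (¼)*3 = -4 + ¾ = -13/4)
a(j) = 1
q = 36 (q = (1 + 5)² = 6² = 36)
H(C, d) = 38 + d (H(C, d) = 2 + (d + 36) = 2 + (36 + d) = 38 + d)
(-17*(-5))*H(o(-1, 4), -2) = (-17*(-5))*(38 - 2) = 85*36 = 3060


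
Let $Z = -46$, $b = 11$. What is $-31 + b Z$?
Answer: $-537$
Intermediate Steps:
$-31 + b Z = -31 + 11 \left(-46\right) = -31 - 506 = -537$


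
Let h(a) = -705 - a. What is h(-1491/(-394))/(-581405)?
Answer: 279261/229073570 ≈ 0.0012191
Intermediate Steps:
h(-1491/(-394))/(-581405) = (-705 - (-1491)/(-394))/(-581405) = (-705 - (-1491)*(-1)/394)*(-1/581405) = (-705 - 1*1491/394)*(-1/581405) = (-705 - 1491/394)*(-1/581405) = -279261/394*(-1/581405) = 279261/229073570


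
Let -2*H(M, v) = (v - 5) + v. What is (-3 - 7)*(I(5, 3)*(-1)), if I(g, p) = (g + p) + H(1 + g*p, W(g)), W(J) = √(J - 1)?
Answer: 85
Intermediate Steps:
W(J) = √(-1 + J)
H(M, v) = 5/2 - v (H(M, v) = -((v - 5) + v)/2 = -((-5 + v) + v)/2 = -(-5 + 2*v)/2 = 5/2 - v)
I(g, p) = 5/2 + g + p - √(-1 + g) (I(g, p) = (g + p) + (5/2 - √(-1 + g)) = 5/2 + g + p - √(-1 + g))
(-3 - 7)*(I(5, 3)*(-1)) = (-3 - 7)*((5/2 + 5 + 3 - √(-1 + 5))*(-1)) = -10*(5/2 + 5 + 3 - √4)*(-1) = -10*(5/2 + 5 + 3 - 1*2)*(-1) = -10*(5/2 + 5 + 3 - 2)*(-1) = -85*(-1) = -10*(-17/2) = 85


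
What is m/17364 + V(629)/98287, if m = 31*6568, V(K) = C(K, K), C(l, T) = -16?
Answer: 5002935418/426663867 ≈ 11.726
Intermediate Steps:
V(K) = -16
m = 203608
m/17364 + V(629)/98287 = 203608/17364 - 16/98287 = 203608*(1/17364) - 16*1/98287 = 50902/4341 - 16/98287 = 5002935418/426663867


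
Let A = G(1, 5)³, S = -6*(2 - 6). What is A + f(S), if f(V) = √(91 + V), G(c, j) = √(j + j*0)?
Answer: √115 + 5*√5 ≈ 21.904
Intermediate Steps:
S = 24 (S = -6*(-4) = 24)
G(c, j) = √j (G(c, j) = √(j + 0) = √j)
A = 5*√5 (A = (√5)³ = 5*√5 ≈ 11.180)
A + f(S) = 5*√5 + √(91 + 24) = 5*√5 + √115 = √115 + 5*√5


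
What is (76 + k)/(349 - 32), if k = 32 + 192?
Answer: 300/317 ≈ 0.94637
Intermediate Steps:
k = 224
(76 + k)/(349 - 32) = (76 + 224)/(349 - 32) = 300/317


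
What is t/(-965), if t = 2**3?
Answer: -8/965 ≈ -0.0082902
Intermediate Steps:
t = 8
t/(-965) = 8/(-965) = 8*(-1/965) = -8/965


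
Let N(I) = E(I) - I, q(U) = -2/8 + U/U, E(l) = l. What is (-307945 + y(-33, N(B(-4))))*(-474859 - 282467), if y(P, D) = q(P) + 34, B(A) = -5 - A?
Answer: 466376875983/2 ≈ 2.3319e+11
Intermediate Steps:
q(U) = 3/4 (q(U) = -2*1/8 + 1 = -1/4 + 1 = 3/4)
N(I) = 0 (N(I) = I - I = 0)
y(P, D) = 139/4 (y(P, D) = 3/4 + 34 = 139/4)
(-307945 + y(-33, N(B(-4))))*(-474859 - 282467) = (-307945 + 139/4)*(-474859 - 282467) = -1231641/4*(-757326) = 466376875983/2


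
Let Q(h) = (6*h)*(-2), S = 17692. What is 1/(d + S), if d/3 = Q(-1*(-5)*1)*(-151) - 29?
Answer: 1/44785 ≈ 2.2329e-5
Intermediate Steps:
Q(h) = -12*h
d = 27093 (d = 3*(-12*(-1*(-5))*(-151) - 29) = 3*(-60*(-151) - 29) = 3*(9060 - 29) = 3*9031 = 27093)
1/(d + S) = 1/(27093 + 17692) = 1/44785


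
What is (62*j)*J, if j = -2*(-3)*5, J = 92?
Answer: 171120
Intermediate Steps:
j = 30 (j = 6*5 = 30)
(62*j)*J = (62*30)*92 = 1860*92 = 171120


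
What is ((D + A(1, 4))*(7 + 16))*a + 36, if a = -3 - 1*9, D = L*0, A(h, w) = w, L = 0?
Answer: -1068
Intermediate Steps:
D = 0 (D = 0*0 = 0)
a = -12 (a = -3 - 9 = -12)
((D + A(1, 4))*(7 + 16))*a + 36 = ((0 + 4)*(7 + 16))*(-12) + 36 = (4*23)*(-12) + 36 = 92*(-12) + 36 = -1104 + 36 = -1068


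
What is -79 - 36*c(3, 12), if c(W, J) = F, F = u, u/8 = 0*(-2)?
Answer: -79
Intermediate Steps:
u = 0 (u = 8*(0*(-2)) = 8*0 = 0)
F = 0
c(W, J) = 0
-79 - 36*c(3, 12) = -79 - 36*0 = -79 + 0 = -79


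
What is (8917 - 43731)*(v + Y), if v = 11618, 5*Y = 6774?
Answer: -2258175296/5 ≈ -4.5164e+8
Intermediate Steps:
Y = 6774/5 (Y = (⅕)*6774 = 6774/5 ≈ 1354.8)
(8917 - 43731)*(v + Y) = (8917 - 43731)*(11618 + 6774/5) = -34814*64864/5 = -2258175296/5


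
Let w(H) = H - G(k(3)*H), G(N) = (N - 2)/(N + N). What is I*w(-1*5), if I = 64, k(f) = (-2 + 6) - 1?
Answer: -5344/15 ≈ -356.27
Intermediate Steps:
k(f) = 3 (k(f) = 4 - 1 = 3)
G(N) = (-2 + N)/(2*N) (G(N) = (-2 + N)/((2*N)) = (-2 + N)*(1/(2*N)) = (-2 + N)/(2*N))
w(H) = H - (-2 + 3*H)/(6*H) (w(H) = H - (-2 + 3*H)/(2*(3*H)) = H - 1/(3*H)*(-2 + 3*H)/2 = H - (-2 + 3*H)/(6*H))
I*w(-1*5) = 64*(-½ - 1*5 + 1/(3*((-1*5)))) = 64*(-½ - 5 + (⅓)/(-5)) = 64*(-½ - 5 + (⅓)*(-⅕)) = 64*(-½ - 5 - 1/15) = 64*(-167/30) = -5344/15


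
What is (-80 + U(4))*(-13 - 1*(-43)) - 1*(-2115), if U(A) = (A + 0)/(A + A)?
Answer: -270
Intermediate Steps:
U(A) = ½ (U(A) = A/((2*A)) = A*(1/(2*A)) = ½)
(-80 + U(4))*(-13 - 1*(-43)) - 1*(-2115) = (-80 + ½)*(-13 - 1*(-43)) - 1*(-2115) = -159*(-13 + 43)/2 + 2115 = -159/2*30 + 2115 = -2385 + 2115 = -270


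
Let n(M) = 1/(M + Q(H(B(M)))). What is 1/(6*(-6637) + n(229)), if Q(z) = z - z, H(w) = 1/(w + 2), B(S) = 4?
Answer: -229/9119237 ≈ -2.5112e-5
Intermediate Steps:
H(w) = 1/(2 + w)
Q(z) = 0
n(M) = 1/M (n(M) = 1/(M + 0) = 1/M)
1/(6*(-6637) + n(229)) = 1/(6*(-6637) + 1/229) = 1/(-39822 + 1/229) = 1/(-9119237/229) = -229/9119237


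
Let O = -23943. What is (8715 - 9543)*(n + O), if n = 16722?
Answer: 5978988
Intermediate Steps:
(8715 - 9543)*(n + O) = (8715 - 9543)*(16722 - 23943) = -828*(-7221) = 5978988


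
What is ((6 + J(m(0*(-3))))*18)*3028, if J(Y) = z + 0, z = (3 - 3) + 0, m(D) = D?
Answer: 327024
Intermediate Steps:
z = 0 (z = 0 + 0 = 0)
J(Y) = 0 (J(Y) = 0 + 0 = 0)
((6 + J(m(0*(-3))))*18)*3028 = ((6 + 0)*18)*3028 = (6*18)*3028 = 108*3028 = 327024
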